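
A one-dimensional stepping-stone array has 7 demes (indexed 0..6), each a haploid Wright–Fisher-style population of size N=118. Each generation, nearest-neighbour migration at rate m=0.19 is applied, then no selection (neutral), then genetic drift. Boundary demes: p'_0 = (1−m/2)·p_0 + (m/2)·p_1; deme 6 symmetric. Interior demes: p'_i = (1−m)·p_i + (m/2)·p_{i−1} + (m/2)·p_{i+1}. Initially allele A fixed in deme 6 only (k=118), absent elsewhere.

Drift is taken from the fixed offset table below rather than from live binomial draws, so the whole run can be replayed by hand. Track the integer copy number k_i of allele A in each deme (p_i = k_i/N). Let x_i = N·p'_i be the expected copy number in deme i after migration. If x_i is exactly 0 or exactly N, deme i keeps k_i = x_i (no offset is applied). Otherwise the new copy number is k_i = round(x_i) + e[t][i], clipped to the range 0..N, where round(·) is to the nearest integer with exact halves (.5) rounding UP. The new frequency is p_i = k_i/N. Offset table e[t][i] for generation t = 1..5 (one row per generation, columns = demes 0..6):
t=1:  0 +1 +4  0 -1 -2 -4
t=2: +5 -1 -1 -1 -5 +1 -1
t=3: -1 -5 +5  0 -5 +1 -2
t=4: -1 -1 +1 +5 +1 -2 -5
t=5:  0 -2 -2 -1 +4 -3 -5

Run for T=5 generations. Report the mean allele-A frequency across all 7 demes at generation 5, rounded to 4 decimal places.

t=0: k=[0 0 0 0 0 0 118]
t=1: x=[0.0000 0.0000 0.0000 0.0000 0.0000 11.2100 106.7900] k=[0 0 0 0 0 9 103]
t=2: x=[0.0000 0.0000 0.0000 0.0000 0.8550 17.0750 94.0700] k=[0 0 0 0 0 18 93]
t=3: x=[0.0000 0.0000 0.0000 0.0000 1.7100 23.4150 85.8750] k=[0 0 0 0 0 24 84]
t=4: x=[0.0000 0.0000 0.0000 0.0000 2.2800 27.4200 78.3000] k=[0 0 0 0 3 25 73]
t=5: x=[0.0000 0.0000 0.0000 0.2850 4.8050 27.4700 68.4400] k=[0 0 0 0 9 24 63]

0.1162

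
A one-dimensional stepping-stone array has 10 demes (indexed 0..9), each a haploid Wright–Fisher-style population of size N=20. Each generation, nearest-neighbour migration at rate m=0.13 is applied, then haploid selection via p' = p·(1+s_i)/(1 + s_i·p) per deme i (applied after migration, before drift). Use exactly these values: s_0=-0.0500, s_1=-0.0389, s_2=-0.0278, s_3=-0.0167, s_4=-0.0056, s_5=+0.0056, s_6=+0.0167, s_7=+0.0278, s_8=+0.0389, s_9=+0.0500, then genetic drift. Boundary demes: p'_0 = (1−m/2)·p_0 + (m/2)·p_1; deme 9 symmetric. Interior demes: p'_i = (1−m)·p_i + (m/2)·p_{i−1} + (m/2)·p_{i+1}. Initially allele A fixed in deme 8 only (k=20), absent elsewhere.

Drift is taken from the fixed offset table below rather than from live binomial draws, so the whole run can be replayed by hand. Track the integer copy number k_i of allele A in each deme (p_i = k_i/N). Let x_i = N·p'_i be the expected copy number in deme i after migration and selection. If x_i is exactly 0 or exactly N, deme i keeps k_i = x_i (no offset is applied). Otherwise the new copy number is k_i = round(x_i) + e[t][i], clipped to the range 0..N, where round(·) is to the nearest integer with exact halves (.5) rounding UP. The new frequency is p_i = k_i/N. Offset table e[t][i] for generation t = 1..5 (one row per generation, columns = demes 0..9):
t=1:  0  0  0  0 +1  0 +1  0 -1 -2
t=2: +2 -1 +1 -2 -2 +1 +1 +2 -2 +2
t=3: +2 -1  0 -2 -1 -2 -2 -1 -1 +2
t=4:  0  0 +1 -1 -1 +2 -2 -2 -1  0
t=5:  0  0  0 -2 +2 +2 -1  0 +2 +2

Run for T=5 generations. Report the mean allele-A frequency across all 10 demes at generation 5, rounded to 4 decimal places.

t=0: k=[0 0 0 0 0 0 0 0 20 0]
t=1: x=[0.0000 0.0000 0.0000 0.0000 0.0000 0.0000 0.0000 1.3337 17.4851 1.3606] k=[0 0 0 0 0 0 0 1 16 0]
t=2: x=[0.0000 0.0000 0.0000 0.0000 0.0000 0.0000 0.0661 1.9579 14.1443 1.0892] k=[0 0 0 0 0 0 1 4 12 3]
t=3: x=[0.0000 0.0000 0.0000 0.0000 0.0000 0.0654 1.1478 4.4187 11.0839 3.7308] k=[0 0 0 0 0 0 0 3 10 6]
t=4: x=[0.0000 0.0000 0.0000 0.0000 0.0000 0.0000 0.1982 3.3355 9.4751 6.4717] k=[0 0 0 0 0 0 0 1 8 6]
t=5: x=[0.0000 0.0000 0.0000 0.0000 0.0000 0.0000 0.0661 1.4259 7.5939 6.3393] k=[0 0 0 0 0 0 0 1 10 8]

0.0950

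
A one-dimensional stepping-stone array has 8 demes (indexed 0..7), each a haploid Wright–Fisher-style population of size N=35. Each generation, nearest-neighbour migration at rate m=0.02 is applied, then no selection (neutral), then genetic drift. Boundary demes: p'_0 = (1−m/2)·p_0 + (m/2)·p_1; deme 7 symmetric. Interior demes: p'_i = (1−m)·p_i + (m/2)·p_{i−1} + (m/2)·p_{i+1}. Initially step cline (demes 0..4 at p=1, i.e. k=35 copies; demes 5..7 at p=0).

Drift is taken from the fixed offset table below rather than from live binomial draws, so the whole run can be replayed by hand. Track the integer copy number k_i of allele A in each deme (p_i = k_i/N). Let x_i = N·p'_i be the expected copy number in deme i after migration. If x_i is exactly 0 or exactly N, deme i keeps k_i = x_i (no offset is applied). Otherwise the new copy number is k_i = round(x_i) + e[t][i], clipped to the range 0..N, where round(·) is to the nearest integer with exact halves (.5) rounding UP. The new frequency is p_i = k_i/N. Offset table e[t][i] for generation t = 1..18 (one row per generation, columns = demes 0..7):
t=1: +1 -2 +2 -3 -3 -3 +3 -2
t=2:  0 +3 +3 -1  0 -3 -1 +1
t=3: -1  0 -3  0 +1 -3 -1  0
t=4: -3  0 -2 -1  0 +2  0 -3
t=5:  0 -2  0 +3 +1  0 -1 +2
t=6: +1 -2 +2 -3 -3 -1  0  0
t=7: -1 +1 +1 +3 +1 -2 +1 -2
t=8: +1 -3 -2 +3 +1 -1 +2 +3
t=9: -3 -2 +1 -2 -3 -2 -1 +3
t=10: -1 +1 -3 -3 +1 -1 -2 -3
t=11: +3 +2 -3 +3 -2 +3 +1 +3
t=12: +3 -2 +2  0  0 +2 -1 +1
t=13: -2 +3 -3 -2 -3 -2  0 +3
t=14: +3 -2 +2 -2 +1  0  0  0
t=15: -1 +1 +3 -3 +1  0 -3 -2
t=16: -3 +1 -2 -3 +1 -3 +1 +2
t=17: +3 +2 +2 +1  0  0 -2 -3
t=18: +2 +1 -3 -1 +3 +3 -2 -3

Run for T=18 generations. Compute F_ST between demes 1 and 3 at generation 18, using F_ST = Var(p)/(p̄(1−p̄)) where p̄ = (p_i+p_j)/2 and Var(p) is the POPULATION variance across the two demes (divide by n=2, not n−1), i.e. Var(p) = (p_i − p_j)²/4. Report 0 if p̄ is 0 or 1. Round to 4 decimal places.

t=0: k=[35 35 35 35 35 0 0 0]
t=1: x=[35.0000 35.0000 35.0000 35.0000 34.6500 0.3500 0.0000 0.0000] k=[35 35 35 35 32 0 0 0]
t=2: x=[35.0000 35.0000 35.0000 34.9700 31.7100 0.3200 0.0000 0.0000] k=[35 35 35 34 32 0 0 0]
t=3: x=[35.0000 35.0000 34.9900 33.9900 31.7000 0.3200 0.0000 0.0000] k=[35 35 32 34 33 0 0 0]
t=4: x=[35.0000 34.9700 32.0500 33.9700 32.6800 0.3300 0.0000 0.0000] k=[35 35 30 33 33 2 0 0]
t=5: x=[35.0000 34.9500 30.0800 32.9700 32.6900 2.2900 0.0200 0.0000] k=[35 33 30 35 34 2 0 0]
t=6: x=[34.9800 32.9900 30.0800 34.9400 33.6900 2.3000 0.0200 0.0000] k=[35 31 32 32 31 1 0 0]
t=7: x=[34.9600 31.0500 31.9900 31.9900 30.7100 1.2900 0.0100 0.0000] k=[34 32 33 35 32 0 1 0]
t=8: x=[33.9800 32.0300 33.0100 34.9500 31.7100 0.3300 0.9800 0.0100] k=[35 29 31 35 33 0 3 3]
t=9: x=[34.9400 29.0800 31.0200 34.9400 32.6900 0.3600 2.9700 3.0000] k=[32 27 32 33 30 0 2 6]
t=10: x=[31.9500 27.1000 31.9600 32.9600 29.7300 0.3200 2.0200 5.9600] k=[31 28 29 30 31 0 0 3]
t=11: x=[30.9700 28.0400 29.0000 30.0000 30.6800 0.3100 0.0300 2.9700] k=[34 30 26 33 29 3 1 6]
t=12: x=[33.9600 30.0000 26.1100 32.8900 28.7800 3.2400 1.0700 5.9500] k=[35 28 28 33 29 5 0 7]
t=13: x=[34.9300 28.0700 28.0500 32.9100 28.8000 5.1900 0.1200 6.9300] k=[33 31 25 31 26 3 0 10]
t=14: x=[32.9800 30.9600 25.1200 30.8900 25.8200 3.2000 0.1300 9.9000] k=[35 29 27 29 27 3 0 10]
t=15: x=[34.9400 29.0400 27.0400 28.9600 26.7800 3.2100 0.1300 9.9000] k=[34 30 30 26 28 3 0 8]
t=16: x=[33.9600 30.0400 29.9600 26.0600 27.7300 3.2200 0.1100 7.9200] k=[31 31 28 23 29 0 1 10]
t=17: x=[31.0000 30.9700 27.9800 23.1100 28.6500 0.3000 1.0800 9.9100] k=[34 33 30 24 29 0 0 7]
t=18: x=[33.9900 32.9800 29.9700 24.1100 28.6600 0.2900 0.0700 6.9300] k=[35 34 27 23 32 3 0 4]

0.1633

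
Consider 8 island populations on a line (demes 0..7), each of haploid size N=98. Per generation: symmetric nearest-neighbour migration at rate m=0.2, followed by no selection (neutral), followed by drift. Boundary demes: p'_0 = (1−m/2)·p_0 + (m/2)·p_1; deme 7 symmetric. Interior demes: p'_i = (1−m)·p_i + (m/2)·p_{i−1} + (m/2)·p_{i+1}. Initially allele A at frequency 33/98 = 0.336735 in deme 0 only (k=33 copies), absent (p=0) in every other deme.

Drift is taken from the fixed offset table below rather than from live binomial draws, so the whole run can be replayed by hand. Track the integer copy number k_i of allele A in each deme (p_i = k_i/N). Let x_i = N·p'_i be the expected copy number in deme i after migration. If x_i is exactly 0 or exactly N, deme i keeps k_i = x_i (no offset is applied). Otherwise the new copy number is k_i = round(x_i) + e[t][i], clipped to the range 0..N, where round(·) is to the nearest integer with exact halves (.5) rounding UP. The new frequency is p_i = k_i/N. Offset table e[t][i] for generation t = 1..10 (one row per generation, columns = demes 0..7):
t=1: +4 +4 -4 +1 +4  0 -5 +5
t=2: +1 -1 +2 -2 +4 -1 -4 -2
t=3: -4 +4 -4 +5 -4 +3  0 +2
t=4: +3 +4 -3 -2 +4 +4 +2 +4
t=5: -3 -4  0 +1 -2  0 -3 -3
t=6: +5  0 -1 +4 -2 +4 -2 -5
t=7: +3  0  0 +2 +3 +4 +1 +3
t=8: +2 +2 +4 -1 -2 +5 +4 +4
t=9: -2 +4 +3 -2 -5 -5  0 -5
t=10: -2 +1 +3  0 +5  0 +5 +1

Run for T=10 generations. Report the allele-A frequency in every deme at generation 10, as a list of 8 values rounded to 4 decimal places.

t=0: k=[33 0 0 0 0 0 0 0]
t=1: x=[29.7000 3.3000 0.0000 0.0000 0.0000 0.0000 0.0000 0.0000] k=[34 7 0 0 0 0 0 0]
t=2: x=[31.3000 9.0000 0.7000 0.0000 0.0000 0.0000 0.0000 0.0000] k=[32 8 3 0 0 0 0 0]
t=3: x=[29.6000 9.9000 3.2000 0.3000 0.0000 0.0000 0.0000 0.0000] k=[26 14 0 5 0 0 0 0]
t=4: x=[24.8000 13.8000 1.9000 4.0000 0.5000 0.0000 0.0000 0.0000] k=[28 18 0 2 5 0 0 0]
t=5: x=[27.0000 17.2000 2.0000 2.1000 4.2000 0.5000 0.0000 0.0000] k=[24 13 2 3 2 1 0 0]
t=6: x=[22.9000 13.0000 3.2000 2.8000 2.0000 1.0000 0.1000 0.0000] k=[28 13 2 7 0 5 0 0]
t=7: x=[26.5000 13.4000 3.6000 5.8000 1.2000 4.0000 0.5000 0.0000] k=[30 13 4 8 4 8 2 0]
t=8: x=[28.3000 13.8000 5.3000 7.2000 4.8000 7.0000 2.4000 0.2000] k=[30 16 9 6 3 12 6 4]
t=9: x=[28.6000 16.7000 9.4000 6.0000 4.2000 10.5000 6.4000 4.2000] k=[27 21 12 4 0 6 6 0]
t=10: x=[26.4000 20.7000 12.1000 4.4000 1.0000 5.4000 5.4000 0.6000] k=[24 22 15 4 6 5 10 2]

[0.2449, 0.2245, 0.1531, 0.0408, 0.0612, 0.0510, 0.1020, 0.0204]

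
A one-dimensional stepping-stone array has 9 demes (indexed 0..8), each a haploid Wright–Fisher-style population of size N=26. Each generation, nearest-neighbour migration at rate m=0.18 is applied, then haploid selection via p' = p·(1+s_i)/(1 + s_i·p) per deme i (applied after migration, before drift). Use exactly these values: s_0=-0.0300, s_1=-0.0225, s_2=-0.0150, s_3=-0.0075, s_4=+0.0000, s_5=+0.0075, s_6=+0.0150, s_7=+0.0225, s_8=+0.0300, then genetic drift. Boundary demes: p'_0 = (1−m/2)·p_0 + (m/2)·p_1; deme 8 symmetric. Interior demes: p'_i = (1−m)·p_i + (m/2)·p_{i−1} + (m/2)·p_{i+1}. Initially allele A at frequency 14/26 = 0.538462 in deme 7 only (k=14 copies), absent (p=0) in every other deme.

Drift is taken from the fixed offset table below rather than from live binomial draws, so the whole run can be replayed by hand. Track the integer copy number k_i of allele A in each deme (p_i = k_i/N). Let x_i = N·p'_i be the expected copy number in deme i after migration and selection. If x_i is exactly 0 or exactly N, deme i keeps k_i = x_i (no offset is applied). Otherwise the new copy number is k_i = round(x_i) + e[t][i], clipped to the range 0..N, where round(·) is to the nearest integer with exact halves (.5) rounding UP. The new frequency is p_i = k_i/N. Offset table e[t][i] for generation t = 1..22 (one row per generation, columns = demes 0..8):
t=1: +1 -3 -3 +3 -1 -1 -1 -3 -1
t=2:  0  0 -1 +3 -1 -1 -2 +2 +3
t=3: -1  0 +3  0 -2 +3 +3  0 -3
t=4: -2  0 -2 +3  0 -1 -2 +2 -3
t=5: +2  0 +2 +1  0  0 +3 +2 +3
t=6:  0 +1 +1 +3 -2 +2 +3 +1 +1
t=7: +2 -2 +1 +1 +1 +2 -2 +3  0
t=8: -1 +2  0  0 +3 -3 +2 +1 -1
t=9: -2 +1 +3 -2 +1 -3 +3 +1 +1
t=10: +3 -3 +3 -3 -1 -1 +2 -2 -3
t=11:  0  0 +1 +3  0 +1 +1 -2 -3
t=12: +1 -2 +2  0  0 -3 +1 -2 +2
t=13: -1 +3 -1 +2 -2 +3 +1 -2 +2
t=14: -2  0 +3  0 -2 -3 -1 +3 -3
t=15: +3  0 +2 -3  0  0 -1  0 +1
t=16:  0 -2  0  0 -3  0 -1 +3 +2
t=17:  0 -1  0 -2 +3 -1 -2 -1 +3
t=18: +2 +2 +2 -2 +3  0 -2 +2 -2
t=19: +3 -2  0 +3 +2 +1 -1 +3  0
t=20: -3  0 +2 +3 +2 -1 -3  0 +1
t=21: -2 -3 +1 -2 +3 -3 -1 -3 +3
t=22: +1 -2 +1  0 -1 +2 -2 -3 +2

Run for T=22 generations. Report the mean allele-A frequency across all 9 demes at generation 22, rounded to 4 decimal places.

0.2222

t=0: k=[0 0 0 0 0 0 0 14 0]
t=1: x=[0.0000 0.0000 0.0000 0.0000 0.0000 0.0000 1.2780 11.6228 1.2959] k=[0 0 0 0 0 0 0 9 0]
t=2: x=[0.0000 0.0000 0.0000 0.0000 0.0000 0.0000 0.8218 7.4982 0.8335] k=[0 0 0 0 0 0 0 9 4]
t=3: x=[0.0000 0.0000 0.0000 0.0000 0.0000 0.0000 0.8218 7.8615 4.5601] k=[0 0 0 0 0 0 4 8 2]
t=4: x=[0.0000 0.0000 0.0000 0.0000 0.0000 0.3627 4.0507 7.2154 2.6086] k=[0 0 0 0 0 0 2 9 0]
t=5: x=[0.0000 0.0000 0.0000 0.0000 0.0000 0.1813 2.4832 7.6799 0.8335] k=[0 0 0 0 0 0 5 10 4]
t=6: x=[0.0000 0.0000 0.0000 0.0000 0.0000 0.4533 5.0604 9.1414 4.6518] k=[0 0 0 0 0 2 8 10 6]
t=7: x=[0.0000 0.0000 0.0000 0.0000 0.1800 2.3761 7.7206 9.5943 6.5031] k=[0 0 0 0 1 4 6 13 7]
t=8: x=[0.0000 0.0000 0.0000 0.0893 1.1800 3.9349 6.5225 11.9736 7.6992] k=[0 0 0 0 4 1 9 13 7]
t=9: x=[0.0000 0.0000 0.0000 0.3573 3.3700 2.0038 8.7261 12.2440 7.6992] k=[0 0 0 0 4 0 12 13 9]
t=10: x=[0.0000 0.0000 0.0000 0.3573 3.2800 1.4502 11.1046 12.6945 9.5378] k=[0 0 0 0 2 0 13 11 7]
t=11: x=[0.0000 0.0000 0.0000 0.1787 1.6400 1.3596 11.7458 10.9608 7.5170] k=[0 0 0 3 2 2 13 9 5]
t=12: x=[0.0000 0.0000 0.2660 2.6222 2.0900 3.0098 11.7458 9.1314 5.4869] k=[0 0 2 3 2 0 13 7 7]
t=13: x=[0.0000 0.1760 1.8834 2.8011 1.9100 1.3596 11.3852 7.6597 7.1522] k=[0 3 1 5 0 4 12 6 9]
t=14: x=[0.2620 2.4981 1.5182 4.1636 0.8100 4.3872 10.8340 6.9224 8.9022] k=[0 2 5 4 0 1 10 10 6]
t=15: x=[0.1746 2.0467 4.5827 3.7060 0.4500 1.7320 9.2787 9.7754 6.5031] k=[3 2 7 1 0 2 8 10 8]
t=16: x=[2.8322 2.4883 5.9404 1.4397 0.2700 2.3761 7.7206 9.7754 8.3466] k=[3 0 6 1 0 2 7 13 10]
t=17: x=[2.6565 0.7923 4.9492 1.3503 0.2700 2.2855 7.1670 12.3342 10.4542] k=[3 0 5 0 3 1 5 11 13]
t=18: x=[2.6565 0.7042 4.0481 0.7147 2.5500 1.5509 5.2420 10.7801 13.0121] k=[5 3 6 0 6 2 3 13 11]
t=19: x=[4.7015 3.3825 5.1275 1.0722 5.1000 2.4666 3.8587 12.0638 11.3687] k=[8 1 5 4 7 3 3 15 11]
t=20: x=[7.2102 1.9486 4.4935 4.3327 6.3700 3.3819 4.1315 13.7043 11.5494] k=[4 2 6 7 8 2 1 14 13]
t=21: x=[3.7218 2.4883 5.6628 6.9616 7.3700 2.4666 2.2909 12.8846 13.2821] k=[2 0 7 5 10 0 1 10 16]
t=22: x=[1.7691 0.7923 6.1190 5.5969 8.6500 0.9971 1.7441 9.8659 15.6447] k=[3 0 7 6 8 3 0 7 18]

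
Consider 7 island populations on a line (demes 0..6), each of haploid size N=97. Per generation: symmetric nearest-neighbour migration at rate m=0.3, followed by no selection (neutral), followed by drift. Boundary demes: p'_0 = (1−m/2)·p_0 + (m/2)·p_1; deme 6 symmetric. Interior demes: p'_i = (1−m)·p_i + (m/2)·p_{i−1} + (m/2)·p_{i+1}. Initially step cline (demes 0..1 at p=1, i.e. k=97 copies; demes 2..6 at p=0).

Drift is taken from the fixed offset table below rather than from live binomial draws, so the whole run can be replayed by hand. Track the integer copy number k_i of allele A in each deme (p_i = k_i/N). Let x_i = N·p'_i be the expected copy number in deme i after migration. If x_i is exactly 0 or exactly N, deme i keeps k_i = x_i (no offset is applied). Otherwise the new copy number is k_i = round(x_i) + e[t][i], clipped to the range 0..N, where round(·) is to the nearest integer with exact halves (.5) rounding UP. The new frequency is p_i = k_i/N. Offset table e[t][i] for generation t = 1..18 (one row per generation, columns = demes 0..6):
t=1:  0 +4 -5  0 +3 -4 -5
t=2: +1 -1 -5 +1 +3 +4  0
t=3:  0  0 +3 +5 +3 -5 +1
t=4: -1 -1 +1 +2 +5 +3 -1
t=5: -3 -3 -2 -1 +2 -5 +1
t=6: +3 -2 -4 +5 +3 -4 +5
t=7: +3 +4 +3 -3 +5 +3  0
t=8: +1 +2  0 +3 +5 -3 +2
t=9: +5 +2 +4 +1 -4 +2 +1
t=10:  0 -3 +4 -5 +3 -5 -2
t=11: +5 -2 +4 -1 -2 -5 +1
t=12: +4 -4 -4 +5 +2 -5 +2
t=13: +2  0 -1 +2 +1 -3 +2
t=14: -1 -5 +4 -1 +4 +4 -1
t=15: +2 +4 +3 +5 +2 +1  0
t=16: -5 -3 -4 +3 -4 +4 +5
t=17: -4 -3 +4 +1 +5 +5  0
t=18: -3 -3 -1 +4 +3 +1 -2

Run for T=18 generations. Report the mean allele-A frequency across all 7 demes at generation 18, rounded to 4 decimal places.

0.3947

t=0: k=[97 97 0 0 0 0 0]
t=1: x=[97.0000 82.4500 14.5500 0.0000 0.0000 0.0000 0.0000] k=[97 86 10 0 0 0 0]
t=2: x=[95.3500 76.2500 19.9000 1.5000 0.0000 0.0000 0.0000] k=[96 75 15 3 0 0 0]
t=3: x=[92.8500 69.1500 22.2000 4.3500 0.4500 0.0000 0.0000] k=[93 69 25 9 3 0 0]
t=4: x=[89.4000 66.0000 29.2000 10.5000 3.4500 0.4500 0.0000] k=[88 65 30 13 8 3 0]
t=5: x=[84.5500 63.2000 32.7000 14.8000 8.0000 3.3000 0.4500] k=[82 60 31 14 10 0 1]
t=6: x=[78.7000 58.9500 32.8000 15.9500 9.1000 1.6500 0.8500] k=[82 57 29 21 12 0 6]
t=7: x=[78.2500 56.5500 32.0000 20.8500 11.5500 2.7000 5.1000] k=[81 61 35 18 17 6 5]
t=8: x=[78.0000 60.1000 36.3500 20.4000 15.5000 7.5000 5.1500] k=[79 62 36 23 21 5 7]
t=9: x=[76.4500 60.6500 37.9500 24.6500 18.9000 7.7000 6.7000] k=[81 63 42 26 15 10 8]
t=10: x=[78.3000 62.5500 42.7500 26.7500 15.9000 10.4500 8.3000] k=[78 60 47 22 19 5 6]
t=11: x=[75.3000 60.7500 45.2000 25.3000 17.3500 7.2500 5.8500] k=[80 59 49 24 15 2 7]
t=12: x=[76.8500 60.6500 46.7500 26.4000 14.4000 4.7000 6.2500] k=[81 57 43 31 16 0 8]
t=13: x=[77.4000 58.5000 43.3000 30.5500 15.8500 3.6000 6.8000] k=[79 59 42 33 17 1 9]
t=14: x=[76.0000 59.4500 43.2000 31.9500 17.0000 4.6000 7.8000] k=[75 54 47 31 21 9 7]
t=15: x=[71.8500 56.1000 45.6500 31.9000 20.7000 10.5000 7.3000] k=[74 60 49 37 23 12 7]
t=16: x=[71.9000 60.4500 48.8500 36.7000 23.4500 12.9000 7.7500] k=[67 57 45 40 19 17 13]
t=17: x=[65.5000 56.7000 46.0500 37.6000 21.8500 16.7000 13.6000] k=[62 54 50 39 27 22 14]
t=18: x=[60.8000 54.6000 48.9500 38.8500 28.0500 21.5500 15.2000] k=[58 52 48 43 31 23 13]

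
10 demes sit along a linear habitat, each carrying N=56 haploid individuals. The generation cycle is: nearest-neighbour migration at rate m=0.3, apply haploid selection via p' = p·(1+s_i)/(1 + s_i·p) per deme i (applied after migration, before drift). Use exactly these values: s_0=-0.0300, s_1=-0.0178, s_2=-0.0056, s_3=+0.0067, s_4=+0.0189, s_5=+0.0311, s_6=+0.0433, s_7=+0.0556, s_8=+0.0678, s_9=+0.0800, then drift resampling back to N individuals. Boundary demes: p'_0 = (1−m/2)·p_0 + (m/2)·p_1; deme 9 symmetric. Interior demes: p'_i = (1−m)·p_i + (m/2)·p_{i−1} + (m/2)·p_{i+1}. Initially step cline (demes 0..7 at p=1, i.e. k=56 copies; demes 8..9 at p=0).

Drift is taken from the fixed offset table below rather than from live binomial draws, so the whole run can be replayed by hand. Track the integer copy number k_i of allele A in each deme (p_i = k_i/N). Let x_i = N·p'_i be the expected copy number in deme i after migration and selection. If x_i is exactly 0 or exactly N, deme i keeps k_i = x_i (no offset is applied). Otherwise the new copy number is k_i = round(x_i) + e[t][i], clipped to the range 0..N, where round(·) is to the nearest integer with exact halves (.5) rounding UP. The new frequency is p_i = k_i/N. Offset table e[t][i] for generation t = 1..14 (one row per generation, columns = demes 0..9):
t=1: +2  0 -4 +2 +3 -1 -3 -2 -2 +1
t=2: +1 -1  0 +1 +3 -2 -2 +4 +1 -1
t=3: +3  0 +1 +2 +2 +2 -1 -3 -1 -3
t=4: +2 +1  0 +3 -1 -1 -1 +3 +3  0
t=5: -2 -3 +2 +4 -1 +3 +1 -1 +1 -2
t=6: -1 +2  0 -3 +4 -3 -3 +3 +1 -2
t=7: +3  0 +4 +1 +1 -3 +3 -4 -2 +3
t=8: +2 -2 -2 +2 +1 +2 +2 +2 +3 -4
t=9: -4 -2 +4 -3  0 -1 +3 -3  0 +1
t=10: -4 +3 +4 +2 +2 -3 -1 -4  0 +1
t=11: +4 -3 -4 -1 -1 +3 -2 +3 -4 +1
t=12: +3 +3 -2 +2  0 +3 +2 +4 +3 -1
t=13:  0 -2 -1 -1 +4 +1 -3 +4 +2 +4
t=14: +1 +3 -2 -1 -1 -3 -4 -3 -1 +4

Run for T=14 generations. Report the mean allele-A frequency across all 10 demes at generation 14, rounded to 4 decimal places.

0.8518

t=0: k=[56 56 56 56 56 56 56 56 0 0]
t=1: x=[56.0000 56.0000 56.0000 56.0000 56.0000 56.0000 56.0000 47.9791 8.8792 0.0000] k=[56 56 56 56 56 56 56 46 7 0]
t=2: x=[56.0000 56.0000 56.0000 56.0000 56.0000 56.0000 54.5607 42.2198 12.4226 1.1323] k=[56 56 56 56 56 56 53 46 13 0]
t=3: x=[56.0000 56.0000 56.0000 56.0000 56.0000 55.5635 52.5402 42.6577 16.7601 2.1001] k=[56 56 56 56 56 56 52 40 16 0]
t=4: x=[56.0000 56.0000 56.0000 56.0000 56.0000 55.4179 50.9965 38.8504 17.9915 2.5831] k=[56 56 56 56 56 54 50 42 21 3]
t=5: x=[56.0000 56.0000 56.0000 56.0000 55.7055 53.7666 49.6428 40.6600 22.3245 6.1063] k=[56 56 56 56 55 56 51 40 23 4]
t=6: x=[56.0000 56.0000 56.0000 55.8510 55.3128 55.1267 50.3200 39.7316 23.5907 7.3263] k=[56 56 56 53 56 52 47 43 25 5]
t=7: x=[56.0000 56.0000 55.5475 53.9135 54.9691 51.9662 47.4613 41.4893 25.6088 8.5424] k=[56 56 56 55 56 49 50 37 24 12]
t=8: x=[56.0000 56.0000 55.8492 55.3046 54.8218 50.3573 48.1893 37.6732 25.0548 14.6159] k=[56 56 54 56 56 52 50 40 28 11]
t=9: x=[56.0000 55.6946 54.5923 55.7020 55.4110 52.4044 49.0618 40.3181 28.1682 14.3561] k=[56 54 56 53 55 51 52 37 28 15]
t=10: x=[55.6908 54.5753 55.2458 53.7644 54.1341 51.8687 49.8364 38.5564 28.3183 17.8732] k=[52 56 56 56 56 49 49 35 28 19]
t=11: x=[52.5014 55.3892 56.0000 56.0000 54.9691 50.2109 47.2185 36.7394 28.6183 21.3571] k=[56 52 56 56 54 53 45 40 25 22]
t=12: x=[55.3816 53.1518 55.3967 55.7020 54.1832 52.0636 45.8082 39.1443 27.7177 23.4926] k=[56 56 53 56 54 55 48 43 31 22]
t=13: x=[56.0000 55.5419 53.8886 55.2549 54.4780 53.8638 48.5772 42.5118 32.3505 24.4040] k=[56 54 53 54 56 55 46 47 34 28]
t=14: x=[55.6908 54.1176 53.2855 54.1619 55.5583 53.8638 47.8011 45.3737 35.9028 29.9745] k=[56 56 51 53 55 51 44 42 35 34]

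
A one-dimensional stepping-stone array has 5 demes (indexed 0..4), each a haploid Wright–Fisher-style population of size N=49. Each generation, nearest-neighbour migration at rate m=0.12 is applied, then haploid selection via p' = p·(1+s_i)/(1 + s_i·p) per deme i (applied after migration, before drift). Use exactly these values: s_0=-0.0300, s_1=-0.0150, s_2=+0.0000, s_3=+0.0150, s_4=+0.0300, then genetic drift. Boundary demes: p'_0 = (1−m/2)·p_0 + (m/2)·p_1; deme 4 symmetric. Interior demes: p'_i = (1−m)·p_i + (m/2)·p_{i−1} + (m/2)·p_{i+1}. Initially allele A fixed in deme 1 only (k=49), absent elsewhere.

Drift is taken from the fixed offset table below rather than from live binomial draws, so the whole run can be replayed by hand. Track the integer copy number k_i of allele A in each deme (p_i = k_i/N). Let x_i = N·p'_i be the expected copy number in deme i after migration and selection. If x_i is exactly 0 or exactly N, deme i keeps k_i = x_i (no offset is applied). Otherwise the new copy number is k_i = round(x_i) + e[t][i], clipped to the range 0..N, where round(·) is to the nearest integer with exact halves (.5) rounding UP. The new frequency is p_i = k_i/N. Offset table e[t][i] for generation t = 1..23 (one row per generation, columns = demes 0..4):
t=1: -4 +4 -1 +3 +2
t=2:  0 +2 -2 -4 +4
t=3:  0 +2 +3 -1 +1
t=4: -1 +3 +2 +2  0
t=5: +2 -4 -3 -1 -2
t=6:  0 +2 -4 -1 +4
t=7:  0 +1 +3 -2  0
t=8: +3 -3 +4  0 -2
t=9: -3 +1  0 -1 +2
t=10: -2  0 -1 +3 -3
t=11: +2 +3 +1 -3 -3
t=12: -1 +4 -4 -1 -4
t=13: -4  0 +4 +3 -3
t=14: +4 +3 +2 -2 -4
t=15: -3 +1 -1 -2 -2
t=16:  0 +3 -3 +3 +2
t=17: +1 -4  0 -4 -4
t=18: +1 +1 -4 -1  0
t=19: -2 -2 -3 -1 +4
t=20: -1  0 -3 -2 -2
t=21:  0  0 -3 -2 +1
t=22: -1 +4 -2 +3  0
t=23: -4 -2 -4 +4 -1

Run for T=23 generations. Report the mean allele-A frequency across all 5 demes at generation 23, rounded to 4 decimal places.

t=0: k=[0 49 0 0 0]
t=1: x=[2.8569 43.0413 2.9400 0.0000 0.0000] k=[0 47 2 0 0]
t=2: x=[2.7401 41.3833 4.5800 0.1218 0.0000] k=[3 43 3 0 0]
t=3: x=[5.2554 38.0722 5.2200 0.1827 0.0000] k=[5 40 8 0 0]
t=4: x=[6.9171 35.8350 9.4400 0.4871 0.0000] k=[6 39 11 2 0]
t=5: x=[7.7786 35.1906 12.1400 2.4545 0.1236] k=[10 31 9 1 0]
t=6: x=[10.9980 28.2394 9.8400 1.4407 0.0618] k=[11 30 6 0 4]
t=7: x=[11.8640 27.2373 7.0800 0.6089 3.8639] k=[12 28 10 0 4]
t=8: x=[12.6717 25.7754 10.4800 0.8524 3.8639] k=[16 23 14 1 2]
t=9: x=[16.0891 21.8569 13.7600 1.8665 1.9958] k=[13 23 14 1 4]
t=10: x=[13.3028 21.6772 13.7600 1.9882 3.9254] k=[11 22 13 5 1]
t=11: x=[11.3915 20.6193 13.0600 5.3101 1.2762] k=[13 24 14 2 0]
t=12: x=[13.3619 22.5559 13.8800 2.6369 0.1236] k=[12 27 10 2 0]
t=13: x=[12.6126 24.8949 10.5400 2.3937 0.1236] k=[9 25 15 5 0]
t=14: x=[9.7205 23.2553 15.0000 5.3708 0.3089] k=[14 26 17 3 0]
t=15: x=[14.4083 24.5549 16.7000 3.7107 0.1854] k=[11 26 16 2 0]
t=16: x=[11.6277 24.3149 15.7600 2.7585 0.1236] k=[12 27 13 6 2]
t=17: x=[12.6126 25.0750 13.4200 6.2609 2.3040] k=[14 21 13 2 0]
t=18: x=[14.1120 19.9211 12.8200 2.5761 0.1236] k=[15 21 9 2 0]
t=19: x=[15.0406 19.7416 9.3000 2.3329 0.1236] k=[13 18 6 1 4]
t=20: x=[13.0069 16.8127 6.4200 1.5015 3.9254] k=[12 17 3 0 2]
t=21: x=[12.0215 15.6983 3.6600 0.3045 1.9342] k=[12 16 1 0 3]
t=22: x=[11.9624 14.7040 1.8400 0.2436 2.8996] k=[11 19 0 3 3]
t=23: x=[11.2144 17.2109 1.3200 2.8598 3.0843] k=[7 15 0 7 2]

0.1265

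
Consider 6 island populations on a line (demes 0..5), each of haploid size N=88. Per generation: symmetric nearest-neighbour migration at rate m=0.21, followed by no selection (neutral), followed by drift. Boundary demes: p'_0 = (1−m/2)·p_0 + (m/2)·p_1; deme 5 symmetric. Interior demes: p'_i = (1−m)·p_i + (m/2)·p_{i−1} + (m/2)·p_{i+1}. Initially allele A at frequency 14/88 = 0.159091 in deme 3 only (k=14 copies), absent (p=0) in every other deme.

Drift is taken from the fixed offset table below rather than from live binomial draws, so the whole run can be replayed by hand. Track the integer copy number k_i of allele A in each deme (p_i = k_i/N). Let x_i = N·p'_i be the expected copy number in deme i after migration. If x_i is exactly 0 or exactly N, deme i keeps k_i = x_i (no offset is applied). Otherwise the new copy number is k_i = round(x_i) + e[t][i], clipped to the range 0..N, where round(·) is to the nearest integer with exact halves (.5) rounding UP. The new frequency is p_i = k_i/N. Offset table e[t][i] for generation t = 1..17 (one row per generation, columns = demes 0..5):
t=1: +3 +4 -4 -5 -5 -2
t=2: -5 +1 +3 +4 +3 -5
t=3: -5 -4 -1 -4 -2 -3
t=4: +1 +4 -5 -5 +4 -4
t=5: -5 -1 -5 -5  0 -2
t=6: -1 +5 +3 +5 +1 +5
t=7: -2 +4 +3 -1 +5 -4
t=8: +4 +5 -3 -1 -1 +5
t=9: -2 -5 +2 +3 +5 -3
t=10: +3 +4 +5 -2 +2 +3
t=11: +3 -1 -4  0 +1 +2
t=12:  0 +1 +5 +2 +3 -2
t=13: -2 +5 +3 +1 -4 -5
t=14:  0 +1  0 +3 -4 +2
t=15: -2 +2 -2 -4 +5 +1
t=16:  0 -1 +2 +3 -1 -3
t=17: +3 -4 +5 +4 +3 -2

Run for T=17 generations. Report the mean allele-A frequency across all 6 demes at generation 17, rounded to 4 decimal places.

0.1515

t=0: k=[0 0 0 14 0 0]
t=1: x=[0.0000 0.0000 1.4700 11.0600 1.4700 0.0000] k=[0 0 0 6 0 0]
t=2: x=[0.0000 0.0000 0.6300 4.7400 0.6300 0.0000] k=[0 0 4 9 4 0]
t=3: x=[0.0000 0.4200 4.1050 7.9500 4.1050 0.4200] k=[0 0 3 4 2 0]
t=4: x=[0.0000 0.3150 2.7900 3.6850 2.0000 0.2100] k=[0 4 0 0 6 0]
t=5: x=[0.4200 3.1600 0.4200 0.6300 4.7400 0.6300] k=[0 2 0 0 5 0]
t=6: x=[0.2100 1.5800 0.2100 0.5250 3.9500 0.5250] k=[0 7 3 6 5 6]
t=7: x=[0.7350 5.8450 3.7350 5.5800 5.2100 5.8950] k=[0 10 7 5 10 2]
t=8: x=[1.0500 8.6350 7.1050 5.7350 8.6350 2.8400] k=[5 14 4 5 8 8]
t=9: x=[5.9450 12.0050 5.1550 5.2100 7.6850 8.0000] k=[4 7 7 8 13 5]
t=10: x=[4.3150 6.6850 7.1050 8.4200 11.6350 5.8400] k=[7 11 12 6 14 9]
t=11: x=[7.4200 10.6850 11.2650 7.4700 12.6350 9.5250] k=[10 10 7 7 14 12]
t=12: x=[10.0000 9.6850 7.3150 7.7350 13.0550 12.2100] k=[10 11 12 10 16 10]
t=13: x=[10.1050 11.0000 11.6850 10.8400 14.7400 10.6300] k=[8 16 15 12 11 6]
t=14: x=[8.8400 15.0550 14.7900 12.2100 10.5800 6.5250] k=[9 16 15 15 7 9]
t=15: x=[9.7350 15.1600 15.1050 14.1600 8.0500 8.7900] k=[8 17 13 10 13 10]
t=16: x=[8.9450 15.6350 13.1050 10.6300 12.3700 10.3150] k=[9 15 15 14 11 7]
t=17: x=[9.6300 14.3700 14.8950 13.7900 10.8950 7.4200] k=[13 10 20 18 14 5]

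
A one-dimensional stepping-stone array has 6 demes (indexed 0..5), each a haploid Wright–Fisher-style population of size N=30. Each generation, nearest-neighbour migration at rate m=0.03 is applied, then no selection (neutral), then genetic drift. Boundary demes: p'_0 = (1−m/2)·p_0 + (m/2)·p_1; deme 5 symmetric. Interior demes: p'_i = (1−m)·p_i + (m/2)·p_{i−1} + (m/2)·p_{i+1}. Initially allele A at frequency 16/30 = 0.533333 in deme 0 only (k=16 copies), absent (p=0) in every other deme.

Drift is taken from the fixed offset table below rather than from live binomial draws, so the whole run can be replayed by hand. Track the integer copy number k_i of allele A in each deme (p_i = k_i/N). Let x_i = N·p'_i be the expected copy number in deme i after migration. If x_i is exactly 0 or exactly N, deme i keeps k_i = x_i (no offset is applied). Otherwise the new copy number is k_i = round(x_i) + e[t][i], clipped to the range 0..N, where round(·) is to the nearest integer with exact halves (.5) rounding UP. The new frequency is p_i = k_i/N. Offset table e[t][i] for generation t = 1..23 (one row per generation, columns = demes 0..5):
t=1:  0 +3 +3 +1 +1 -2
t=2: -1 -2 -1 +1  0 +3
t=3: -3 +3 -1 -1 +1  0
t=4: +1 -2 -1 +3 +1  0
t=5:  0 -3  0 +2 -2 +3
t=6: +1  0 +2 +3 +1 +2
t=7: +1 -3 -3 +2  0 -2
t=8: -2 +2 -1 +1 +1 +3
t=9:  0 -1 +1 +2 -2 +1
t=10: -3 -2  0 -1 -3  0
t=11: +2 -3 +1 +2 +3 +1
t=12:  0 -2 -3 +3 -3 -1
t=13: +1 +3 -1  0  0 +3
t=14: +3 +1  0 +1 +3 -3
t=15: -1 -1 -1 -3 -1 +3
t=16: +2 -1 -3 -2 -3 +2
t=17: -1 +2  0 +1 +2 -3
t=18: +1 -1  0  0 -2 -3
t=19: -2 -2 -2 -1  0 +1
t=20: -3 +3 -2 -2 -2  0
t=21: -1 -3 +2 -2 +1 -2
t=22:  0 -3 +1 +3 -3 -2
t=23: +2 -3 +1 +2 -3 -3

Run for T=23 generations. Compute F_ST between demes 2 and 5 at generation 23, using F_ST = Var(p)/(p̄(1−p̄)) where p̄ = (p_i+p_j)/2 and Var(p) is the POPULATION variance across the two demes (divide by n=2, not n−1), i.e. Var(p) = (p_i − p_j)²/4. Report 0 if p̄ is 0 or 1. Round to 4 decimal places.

0.0714

t=0: k=[16 0 0 0 0 0]
t=1: x=[15.7600 0.2400 0.0000 0.0000 0.0000 0.0000] k=[16 3 0 0 0 0]
t=2: x=[15.8050 3.1500 0.0450 0.0000 0.0000 0.0000] k=[15 1 0 0 0 0]
t=3: x=[14.7900 1.1950 0.0150 0.0000 0.0000 0.0000] k=[12 4 0 0 0 0]
t=4: x=[11.8800 4.0600 0.0600 0.0000 0.0000 0.0000] k=[13 2 0 0 0 0]
t=5: x=[12.8350 2.1350 0.0300 0.0000 0.0000 0.0000] k=[13 0 0 0 0 0]
t=6: x=[12.8050 0.1950 0.0000 0.0000 0.0000 0.0000] k=[14 0 0 0 0 0]
t=7: x=[13.7900 0.2100 0.0000 0.0000 0.0000 0.0000] k=[15 0 0 0 0 0]
t=8: x=[14.7750 0.2250 0.0000 0.0000 0.0000 0.0000] k=[13 2 0 0 0 0]
t=9: x=[12.8350 2.1350 0.0300 0.0000 0.0000 0.0000] k=[13 1 1 0 0 0]
t=10: x=[12.8200 1.1800 0.9850 0.0150 0.0000 0.0000] k=[10 0 1 0 0 0]
t=11: x=[9.8500 0.1650 0.9700 0.0150 0.0000 0.0000] k=[12 0 2 2 0 0]
t=12: x=[11.8200 0.2100 1.9700 1.9700 0.0300 0.0000] k=[12 0 0 5 0 0]
t=13: x=[11.8200 0.1800 0.0750 4.8500 0.0750 0.0000] k=[13 3 0 5 0 0]
t=14: x=[12.8500 3.1050 0.1200 4.8500 0.0750 0.0000] k=[16 4 0 6 3 0]
t=15: x=[15.8200 4.1200 0.1500 5.8650 3.0000 0.0450] k=[15 3 0 3 2 3]
t=16: x=[14.8200 3.1350 0.0900 2.9400 2.0300 2.9850] k=[17 2 0 1 0 5]
t=17: x=[16.7750 2.1950 0.0450 0.9700 0.0900 4.9250] k=[16 4 0 2 2 2]
t=18: x=[15.8200 4.1200 0.0900 1.9700 2.0000 2.0000] k=[17 3 0 2 0 0]
t=19: x=[16.7900 3.1650 0.0750 1.9400 0.0300 0.0000] k=[15 1 0 1 0 0]
t=20: x=[14.7900 1.1950 0.0300 0.9700 0.0150 0.0000] k=[12 4 0 0 0 0]
t=21: x=[11.8800 4.0600 0.0600 0.0000 0.0000 0.0000] k=[11 1 2 0 0 0]
t=22: x=[10.8500 1.1650 1.9550 0.0300 0.0000 0.0000] k=[11 0 3 3 0 0]
t=23: x=[10.8350 0.2100 2.9550 2.9550 0.0450 0.0000] k=[13 0 4 5 0 0]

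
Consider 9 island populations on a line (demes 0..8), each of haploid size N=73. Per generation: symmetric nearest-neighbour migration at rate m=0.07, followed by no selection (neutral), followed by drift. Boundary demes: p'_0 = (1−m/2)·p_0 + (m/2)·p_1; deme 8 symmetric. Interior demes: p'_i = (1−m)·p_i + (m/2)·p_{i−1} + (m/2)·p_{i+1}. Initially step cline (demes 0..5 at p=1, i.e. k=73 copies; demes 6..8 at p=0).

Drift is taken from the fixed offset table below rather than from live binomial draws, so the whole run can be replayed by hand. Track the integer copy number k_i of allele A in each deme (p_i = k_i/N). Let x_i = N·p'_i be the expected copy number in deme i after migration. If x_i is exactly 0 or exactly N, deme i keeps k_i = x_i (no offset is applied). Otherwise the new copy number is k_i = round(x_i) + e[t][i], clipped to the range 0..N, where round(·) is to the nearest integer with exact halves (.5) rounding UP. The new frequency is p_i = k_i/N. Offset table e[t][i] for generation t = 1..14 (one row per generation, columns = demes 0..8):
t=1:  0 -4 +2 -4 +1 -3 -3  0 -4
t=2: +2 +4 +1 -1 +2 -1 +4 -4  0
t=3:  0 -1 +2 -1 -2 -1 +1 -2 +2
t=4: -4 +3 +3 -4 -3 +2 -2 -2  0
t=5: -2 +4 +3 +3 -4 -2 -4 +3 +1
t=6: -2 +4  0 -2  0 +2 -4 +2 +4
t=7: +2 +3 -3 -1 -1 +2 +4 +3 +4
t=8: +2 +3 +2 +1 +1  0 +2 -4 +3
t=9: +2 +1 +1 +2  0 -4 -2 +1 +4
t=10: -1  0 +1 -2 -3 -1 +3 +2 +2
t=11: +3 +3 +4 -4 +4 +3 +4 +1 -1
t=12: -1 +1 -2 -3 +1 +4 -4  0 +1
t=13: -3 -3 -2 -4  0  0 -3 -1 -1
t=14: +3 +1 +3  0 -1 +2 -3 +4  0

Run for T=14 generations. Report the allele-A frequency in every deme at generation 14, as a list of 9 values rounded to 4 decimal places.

t=0: k=[73 73 73 73 73 73 0 0 0]
t=1: x=[73.0000 73.0000 73.0000 73.0000 73.0000 70.4450 2.5550 0.0000 0.0000] k=[73 73 73 73 73 67 0 0 0]
t=2: x=[73.0000 73.0000 73.0000 73.0000 72.7900 64.8650 2.3450 0.0000 0.0000] k=[73 73 73 73 73 64 6 0 0]
t=3: x=[73.0000 73.0000 73.0000 73.0000 72.6850 62.2850 7.8200 0.2100 0.0000] k=[73 73 73 73 71 61 9 0 0]
t=4: x=[73.0000 73.0000 73.0000 72.9300 70.7200 59.5300 10.5050 0.3150 0.0000] k=[73 73 73 69 68 62 9 0 0]
t=5: x=[73.0000 73.0000 72.8600 69.1050 67.8250 60.3550 10.5400 0.3150 0.0000] k=[73 73 73 72 64 58 7 3 0]
t=6: x=[73.0000 73.0000 72.9650 71.7550 64.0700 56.4250 8.6450 3.0350 0.1050] k=[73 73 73 70 64 58 5 5 4]
t=7: x=[73.0000 73.0000 72.8950 69.8950 64.0000 56.3550 6.8550 4.9650 4.0350] k=[73 73 70 69 63 58 11 8 8]
t=8: x=[73.0000 72.8950 70.0700 68.8250 63.0350 56.5300 12.5400 8.1050 8.0000] k=[73 73 72 70 64 57 15 4 11]
t=9: x=[73.0000 72.9650 71.9650 69.8600 63.9650 55.7750 16.0850 4.6300 10.7550] k=[73 73 73 72 64 52 14 6 15]
t=10: x=[73.0000 73.0000 72.9650 71.7550 63.8600 51.0900 15.0500 6.5950 14.6850] k=[73 73 73 70 61 50 18 9 17]
t=11: x=[73.0000 73.0000 72.8950 69.7900 60.9300 49.2650 18.8050 9.5950 16.7200] k=[73 73 73 66 65 52 23 11 16]
t=12: x=[73.0000 73.0000 72.7550 66.2100 64.5800 51.4400 23.5950 11.5950 15.8250] k=[73 73 71 63 66 55 20 12 17]
t=13: x=[73.0000 72.9300 70.7900 63.3850 65.5100 54.1600 20.9450 12.4550 16.8250] k=[73 70 69 59 66 54 18 11 16]
t=14: x=[72.8950 70.0700 68.6850 59.5950 65.3350 53.1600 19.0150 11.4200 15.8250] k=[73 71 72 60 64 55 16 15 16]

[1.0000, 0.9726, 0.9863, 0.8219, 0.8767, 0.7534, 0.2192, 0.2055, 0.2192]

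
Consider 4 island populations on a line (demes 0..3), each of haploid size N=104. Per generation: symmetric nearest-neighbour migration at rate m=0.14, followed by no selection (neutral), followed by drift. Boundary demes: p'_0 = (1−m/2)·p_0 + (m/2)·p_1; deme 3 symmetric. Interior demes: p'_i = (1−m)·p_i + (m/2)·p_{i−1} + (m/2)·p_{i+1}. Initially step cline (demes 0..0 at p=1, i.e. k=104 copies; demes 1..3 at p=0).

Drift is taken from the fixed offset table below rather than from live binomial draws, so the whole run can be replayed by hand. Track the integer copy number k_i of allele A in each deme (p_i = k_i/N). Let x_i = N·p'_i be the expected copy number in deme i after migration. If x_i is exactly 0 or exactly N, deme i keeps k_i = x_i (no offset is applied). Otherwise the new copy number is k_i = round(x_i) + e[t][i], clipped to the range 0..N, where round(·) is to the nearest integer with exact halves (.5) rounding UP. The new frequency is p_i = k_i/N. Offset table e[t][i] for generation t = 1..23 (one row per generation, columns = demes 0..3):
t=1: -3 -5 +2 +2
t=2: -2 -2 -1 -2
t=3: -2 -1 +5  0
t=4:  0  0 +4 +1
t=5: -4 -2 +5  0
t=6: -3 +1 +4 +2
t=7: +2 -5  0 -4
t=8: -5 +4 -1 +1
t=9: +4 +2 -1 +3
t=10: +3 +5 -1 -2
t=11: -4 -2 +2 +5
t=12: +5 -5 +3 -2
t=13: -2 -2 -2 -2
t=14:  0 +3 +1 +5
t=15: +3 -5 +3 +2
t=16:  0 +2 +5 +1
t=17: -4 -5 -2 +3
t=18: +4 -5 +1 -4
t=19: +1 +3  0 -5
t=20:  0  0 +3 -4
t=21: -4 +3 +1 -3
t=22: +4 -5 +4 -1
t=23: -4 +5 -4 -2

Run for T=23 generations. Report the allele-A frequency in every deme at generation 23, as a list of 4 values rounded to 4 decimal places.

[0.3462, 0.2981, 0.2212, 0.0673]

t=0: k=[104 0 0 0]
t=1: x=[96.7200 7.2800 0.0000 0.0000] k=[94 2 0 0]
t=2: x=[87.5600 8.3000 0.1400 0.0000] k=[86 6 0 0]
t=3: x=[80.4000 11.1800 0.4200 0.0000] k=[78 10 5 0]
t=4: x=[73.2400 14.4100 5.0000 0.3500] k=[73 14 9 1]
t=5: x=[68.8700 17.7800 8.7900 1.5600] k=[65 16 14 2]
t=6: x=[61.5700 19.2900 13.3000 2.8400] k=[59 20 17 5]
t=7: x=[56.2700 22.5200 16.3700 5.8400] k=[58 18 16 2]
t=8: x=[55.2000 20.6600 15.1600 2.9800] k=[50 25 14 4]
t=9: x=[48.2500 25.9800 14.0700 4.7000] k=[52 28 13 8]
t=10: x=[50.3200 28.6300 13.7000 8.3500] k=[53 34 13 6]
t=11: x=[51.6700 33.8600 13.9800 6.4900] k=[48 32 16 11]
t=12: x=[46.8800 32.0000 16.7700 11.3500] k=[52 27 20 9]
t=13: x=[50.2500 28.2600 19.7200 9.7700] k=[48 26 18 8]
t=14: x=[46.4600 26.9800 17.8600 8.7000] k=[46 30 19 14]
t=15: x=[44.8800 30.3500 19.4200 14.3500] k=[48 25 22 16]
t=16: x=[46.3900 26.4000 21.7900 16.4200] k=[46 28 27 17]
t=17: x=[44.7400 29.1900 26.3700 17.7000] k=[41 24 24 21]
t=18: x=[39.8100 25.1900 23.7900 21.2100] k=[44 20 25 17]
t=19: x=[42.3200 22.0300 24.0900 17.5600] k=[43 25 24 13]
t=20: x=[41.7400 26.1900 23.3000 13.7700] k=[42 26 26 10]
t=21: x=[40.8800 27.1200 24.8800 11.1200] k=[37 30 26 8]
t=22: x=[36.5100 30.2100 25.0200 9.2600] k=[41 25 29 8]
t=23: x=[39.8800 26.4000 27.2500 9.4700] k=[36 31 23 7]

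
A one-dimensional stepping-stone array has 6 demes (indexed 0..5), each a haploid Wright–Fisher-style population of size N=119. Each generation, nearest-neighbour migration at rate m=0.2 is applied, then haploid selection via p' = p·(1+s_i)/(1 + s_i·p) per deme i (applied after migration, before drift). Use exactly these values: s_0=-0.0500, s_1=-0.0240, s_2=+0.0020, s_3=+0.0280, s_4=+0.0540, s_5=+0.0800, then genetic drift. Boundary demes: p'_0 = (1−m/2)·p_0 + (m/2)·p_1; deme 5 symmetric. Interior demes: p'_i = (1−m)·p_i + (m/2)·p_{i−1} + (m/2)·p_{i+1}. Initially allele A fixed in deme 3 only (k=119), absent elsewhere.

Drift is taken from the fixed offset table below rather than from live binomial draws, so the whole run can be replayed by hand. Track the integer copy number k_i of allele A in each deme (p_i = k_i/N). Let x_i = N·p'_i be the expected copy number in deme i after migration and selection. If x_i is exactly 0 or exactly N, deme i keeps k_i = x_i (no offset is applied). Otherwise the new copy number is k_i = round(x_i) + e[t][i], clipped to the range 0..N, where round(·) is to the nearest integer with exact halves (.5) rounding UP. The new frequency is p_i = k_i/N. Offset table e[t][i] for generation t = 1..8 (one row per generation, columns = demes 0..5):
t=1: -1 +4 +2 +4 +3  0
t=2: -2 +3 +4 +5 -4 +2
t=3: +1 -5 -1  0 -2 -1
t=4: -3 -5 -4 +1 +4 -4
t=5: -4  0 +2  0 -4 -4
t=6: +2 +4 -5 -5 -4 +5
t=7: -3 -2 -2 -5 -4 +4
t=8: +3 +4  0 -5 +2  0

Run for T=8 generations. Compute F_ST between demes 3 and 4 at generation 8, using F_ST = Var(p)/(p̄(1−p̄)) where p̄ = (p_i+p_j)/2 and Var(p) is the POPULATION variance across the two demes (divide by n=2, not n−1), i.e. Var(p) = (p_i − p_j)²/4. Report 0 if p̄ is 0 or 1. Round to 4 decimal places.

0.0014

t=0: k=[0 0 0 119 0 0]
t=1: x=[0.0000 0.0000 11.9214 95.7214 12.4752 0.0000] k=[0 0 14 100 15 0]
t=2: x=[0.0000 1.3668 21.2348 83.5907 22.9588 1.6184] k=[0 4 25 89 19 4]
t=3: x=[0.3801 5.5696 29.3441 76.3585 25.5391 5.9181] k=[1 1 28 76 24 5]
t=4: x=[0.9504 3.6139 30.1450 66.8105 28.4221 7.4176] k=[0 0 26 68 32 3]
t=5: x=[0.0000 2.5389 27.6424 61.0213 33.9619 6.3468] k=[0 3 30 61 30 2]
t=6: x=[0.2850 5.2761 30.4452 55.6173 31.5030 5.1673] k=[2 9 25 51 28 10]
t=7: x=[2.5679 9.6817 26.0406 46.8823 29.6555 12.6437] k=[0 8 24 42 26 17]
t=8: x=[0.7603 8.6041 24.2385 39.3236 27.8049 19.1021] k=[4 13 24 34 30 19]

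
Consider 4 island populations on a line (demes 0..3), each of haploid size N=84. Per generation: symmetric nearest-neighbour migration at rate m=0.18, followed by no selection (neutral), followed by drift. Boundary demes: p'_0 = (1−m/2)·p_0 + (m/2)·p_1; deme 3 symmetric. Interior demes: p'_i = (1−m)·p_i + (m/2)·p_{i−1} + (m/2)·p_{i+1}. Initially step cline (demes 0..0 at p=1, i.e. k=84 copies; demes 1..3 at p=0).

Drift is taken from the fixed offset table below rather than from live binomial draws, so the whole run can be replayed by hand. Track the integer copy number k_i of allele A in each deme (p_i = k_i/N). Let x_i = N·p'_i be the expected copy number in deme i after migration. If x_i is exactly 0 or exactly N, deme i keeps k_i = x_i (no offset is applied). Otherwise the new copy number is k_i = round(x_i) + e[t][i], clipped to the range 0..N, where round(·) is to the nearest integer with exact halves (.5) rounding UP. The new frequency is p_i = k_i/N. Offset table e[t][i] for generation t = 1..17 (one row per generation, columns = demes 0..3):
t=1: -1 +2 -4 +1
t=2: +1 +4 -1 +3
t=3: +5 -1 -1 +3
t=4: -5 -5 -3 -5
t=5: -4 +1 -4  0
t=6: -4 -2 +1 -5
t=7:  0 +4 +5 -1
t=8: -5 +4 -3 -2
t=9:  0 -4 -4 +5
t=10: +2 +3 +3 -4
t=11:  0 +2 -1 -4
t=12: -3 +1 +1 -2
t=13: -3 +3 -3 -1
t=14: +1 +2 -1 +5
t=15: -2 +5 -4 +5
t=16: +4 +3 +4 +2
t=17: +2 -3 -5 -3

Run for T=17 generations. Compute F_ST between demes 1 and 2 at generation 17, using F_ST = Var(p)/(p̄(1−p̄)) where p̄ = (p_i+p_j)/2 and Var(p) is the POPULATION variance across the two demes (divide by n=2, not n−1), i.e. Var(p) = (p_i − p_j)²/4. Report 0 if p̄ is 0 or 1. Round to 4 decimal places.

0.0574

t=0: k=[84 0 0 0]
t=1: x=[76.4400 7.5600 0.0000 0.0000] k=[75 10 0 0]
t=2: x=[69.1500 14.9500 0.9000 0.0000] k=[70 19 0 0]
t=3: x=[65.4100 21.8800 1.7100 0.0000] k=[70 21 1 0]
t=4: x=[65.5900 23.6100 2.7100 0.0900] k=[61 19 0 0]
t=5: x=[57.2200 21.0700 1.7100 0.0000] k=[53 22 0 0]
t=6: x=[50.2100 22.8100 1.9800 0.0000] k=[46 21 3 0]
t=7: x=[43.7500 21.6300 4.3500 0.2700] k=[44 26 9 0]
t=8: x=[42.3800 26.0900 9.7200 0.8100] k=[37 30 7 0]
t=9: x=[36.3700 28.5600 8.4400 0.6300] k=[36 25 4 6]
t=10: x=[35.0100 24.1000 6.0700 5.8200] k=[37 27 9 2]
t=11: x=[36.1000 26.2800 9.9900 2.6300] k=[36 28 9 0]
t=12: x=[35.2800 27.0100 9.9000 0.8100] k=[32 28 11 0]
t=13: x=[31.6400 26.8300 11.5400 0.9900] k=[29 30 9 0]
t=14: x=[29.0900 28.0200 10.0800 0.8100] k=[30 30 9 6]
t=15: x=[30.0000 28.1100 10.6200 6.2700] k=[28 33 7 11]
t=16: x=[28.4500 30.2100 9.7000 10.6400] k=[32 33 14 13]
t=17: x=[32.0900 31.2000 15.6200 13.0900] k=[34 28 11 10]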